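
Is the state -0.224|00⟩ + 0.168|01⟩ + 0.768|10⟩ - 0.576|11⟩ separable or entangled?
Separable

Writing the state as a|00⟩ + b|01⟩ + c|10⟩ + d|11⟩, it is a product state iff ad − bc = 0.
Here (a, b, c, d) = (-0.224, 0.168, 0.768, -0.576): ad − bc = (-0.224)(-0.576) − (0.168)(0.768) = 0, so the state is separable.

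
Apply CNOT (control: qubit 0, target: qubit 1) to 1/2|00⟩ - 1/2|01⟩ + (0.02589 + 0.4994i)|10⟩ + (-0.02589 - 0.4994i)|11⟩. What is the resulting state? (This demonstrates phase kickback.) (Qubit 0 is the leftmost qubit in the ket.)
1/2|00⟩ - 1/2|01⟩ + (-0.02589 - 0.4994i)|10⟩ + (0.02589 + 0.4994i)|11⟩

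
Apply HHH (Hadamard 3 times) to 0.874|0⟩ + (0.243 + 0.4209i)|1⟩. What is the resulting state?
(0.7898 + 0.2976i)|0⟩ + (0.4462 - 0.2976i)|1⟩

H² = I, so H^3 = H: a single Hadamard. With (a, b) = (0.874, (0.243 + 0.4209i)), H gives ((a + b)/√2, (a − b)/√2) = ((0.7898 + 0.2976i), (0.4462 - 0.2976i)).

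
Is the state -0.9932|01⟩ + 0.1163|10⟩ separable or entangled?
Entangled

Writing the state as a|00⟩ + b|01⟩ + c|10⟩ + d|11⟩, it is a product state iff ad − bc = 0.
Here (a, b, c, d) = (0, -0.9932, 0.1163, 0): ad − bc = (0)(0) − (-0.9932)(0.1163) = 0.1155 ≠ 0, so the state is entangled.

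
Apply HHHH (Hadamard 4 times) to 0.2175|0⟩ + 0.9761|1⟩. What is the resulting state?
0.2175|0⟩ + 0.9761|1⟩

H² = I, so an even number of Hadamards cancels: H^4 = I and the state is unchanged.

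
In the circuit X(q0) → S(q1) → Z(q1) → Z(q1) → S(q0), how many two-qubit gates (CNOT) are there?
0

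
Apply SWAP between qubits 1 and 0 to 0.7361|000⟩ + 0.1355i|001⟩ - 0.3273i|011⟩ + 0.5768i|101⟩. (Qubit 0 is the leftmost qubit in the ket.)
0.7361|000⟩ + 0.1355i|001⟩ + 0.5768i|011⟩ - 0.3273i|101⟩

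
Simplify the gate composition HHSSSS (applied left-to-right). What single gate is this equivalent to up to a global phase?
I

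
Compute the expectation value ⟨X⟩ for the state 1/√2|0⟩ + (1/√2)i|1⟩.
0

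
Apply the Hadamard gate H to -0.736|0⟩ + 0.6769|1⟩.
-0.04179|0⟩ - 0.9991|1⟩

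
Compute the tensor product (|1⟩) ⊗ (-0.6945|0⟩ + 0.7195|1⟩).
-0.6945|10⟩ + 0.7195|11⟩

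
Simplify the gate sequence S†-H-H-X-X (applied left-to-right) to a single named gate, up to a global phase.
S†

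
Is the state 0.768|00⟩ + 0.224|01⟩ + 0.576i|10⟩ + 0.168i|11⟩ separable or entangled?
Separable

Writing the state as a|00⟩ + b|01⟩ + c|10⟩ + d|11⟩, it is a product state iff ad − bc = 0.
Here (a, b, c, d) = (0.768, 0.224, 0.576i, 0.168i): ad − bc = (0.768)(0.168i) − (0.224)(0.576i) = 0, so the state is separable.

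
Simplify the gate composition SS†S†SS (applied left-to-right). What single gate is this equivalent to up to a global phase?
S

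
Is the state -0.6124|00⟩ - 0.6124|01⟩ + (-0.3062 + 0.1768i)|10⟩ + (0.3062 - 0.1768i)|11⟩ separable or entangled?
Entangled

Writing the state as a|00⟩ + b|01⟩ + c|10⟩ + d|11⟩, it is a product state iff ad − bc = 0.
Here (a, b, c, d) = (-0.6124, -0.6124, (-0.3062 + 0.1768i), (0.3062 - 0.1768i)): ad − bc = (-0.6124)(0.3062 - 0.1768i) − (-0.6124)(-0.3062 + 0.1768i) = (-0.375 + 0.2165i) ≠ 0, so the state is entangled.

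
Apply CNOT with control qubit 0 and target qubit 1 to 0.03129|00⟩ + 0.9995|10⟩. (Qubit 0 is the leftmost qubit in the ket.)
0.03129|00⟩ + 0.9995|11⟩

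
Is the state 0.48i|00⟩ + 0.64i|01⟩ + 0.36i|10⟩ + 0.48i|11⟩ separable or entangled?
Separable

Writing the state as a|00⟩ + b|01⟩ + c|10⟩ + d|11⟩, it is a product state iff ad − bc = 0.
Here (a, b, c, d) = (0.48i, 0.64i, 0.36i, 0.48i): ad − bc = (0.48i)(0.48i) − (0.64i)(0.36i) = 0, so the state is separable.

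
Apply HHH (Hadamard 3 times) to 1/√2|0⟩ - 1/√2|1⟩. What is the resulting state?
|1⟩

H² = I, so H^3 = H: a single Hadamard. With (a, b) = (1/√2, -1/√2), H gives ((a + b)/√2, (a − b)/√2) = (0, 1).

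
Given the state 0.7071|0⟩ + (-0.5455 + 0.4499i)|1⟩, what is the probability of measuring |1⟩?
0.5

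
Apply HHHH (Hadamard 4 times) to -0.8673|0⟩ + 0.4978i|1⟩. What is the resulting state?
-0.8673|0⟩ + 0.4978i|1⟩

H² = I, so an even number of Hadamards cancels: H^4 = I and the state is unchanged.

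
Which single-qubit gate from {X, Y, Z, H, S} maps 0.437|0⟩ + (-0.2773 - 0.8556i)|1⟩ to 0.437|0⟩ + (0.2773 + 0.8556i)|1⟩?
Z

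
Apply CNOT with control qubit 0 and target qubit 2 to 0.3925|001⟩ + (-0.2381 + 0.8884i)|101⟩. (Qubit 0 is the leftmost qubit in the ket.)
0.3925|001⟩ + (-0.2381 + 0.8884i)|100⟩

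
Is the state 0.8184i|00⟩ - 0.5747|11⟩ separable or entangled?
Entangled

Writing the state as a|00⟩ + b|01⟩ + c|10⟩ + d|11⟩, it is a product state iff ad − bc = 0.
Here (a, b, c, d) = (0.8184i, 0, 0, -0.5747): ad − bc = (0.8184i)(-0.5747) − (0)(0) = -0.4703i ≠ 0, so the state is entangled.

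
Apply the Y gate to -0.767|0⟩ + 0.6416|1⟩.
-0.6416i|0⟩ - 0.767i|1⟩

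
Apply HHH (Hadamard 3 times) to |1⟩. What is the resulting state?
1/√2|0⟩ - 1/√2|1⟩

H² = I, so H^3 = H: a single Hadamard. With (a, b) = (0, 1), H gives ((a + b)/√2, (a − b)/√2) = (1/√2, -1/√2).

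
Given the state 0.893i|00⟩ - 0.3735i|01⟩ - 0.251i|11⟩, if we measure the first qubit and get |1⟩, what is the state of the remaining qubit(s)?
-i|1⟩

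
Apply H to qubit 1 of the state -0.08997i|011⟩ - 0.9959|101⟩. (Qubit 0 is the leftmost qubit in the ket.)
-0.06362i|001⟩ + 0.06362i|011⟩ - 0.7042|101⟩ - 0.7042|111⟩

H on qubit 1 mixes each pair of kets that differ only in qubit 1: amplitudes (a, b) of (|…0…⟩, |…1…⟩) become ((a + b)/√2, (a − b)/√2). Kets absent from the input have amplitude 0.
(|001⟩, |011⟩): (a, b) = (0, -0.08997i) → (-0.06362i, 0.06362i)
(|101⟩, |111⟩): (a, b) = (-0.9959, 0) → (-0.7042, -0.7042)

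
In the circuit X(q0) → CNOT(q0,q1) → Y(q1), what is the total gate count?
3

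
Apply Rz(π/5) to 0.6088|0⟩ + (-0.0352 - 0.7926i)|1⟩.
(0.579 - 0.1881i)|0⟩ + (0.2114 - 0.7647i)|1⟩

Rz(π/5) = [[e^(−iθ/2), 0], [0, e^(iθ/2)]] with e^(±iθ/2) = cos(θ/2) ± i·sin(θ/2); θ = π/5, cos(θ/2) ≈ 0.951057, sin(θ/2) ≈ 0.309017.
With a = amp(|0⟩) = 0.6088 and b = amp(|1⟩) = (-0.0352 - 0.7926i):
new amp(|0⟩) = (0.951057 - 0.309017i)·a = (0.579 - 0.1881i)
new amp(|1⟩) = (0.951057 + 0.309017i)·b = (0.2114 - 0.7647i)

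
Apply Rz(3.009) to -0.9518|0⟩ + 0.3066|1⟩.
(-0.06305 + 0.9497i)|0⟩ + (0.02031 + 0.3059i)|1⟩

Rz(3.009) = [[e^(−iθ/2), 0], [0, e^(iθ/2)]] with e^(±iθ/2) = cos(θ/2) ± i·sin(θ/2); θ = 3.009, cos(θ/2) ≈ 0.0662478, sin(θ/2) ≈ 0.997803.
With a = amp(|0⟩) = -0.9518 and b = amp(|1⟩) = 0.3066:
new amp(|0⟩) = (0.0662478 - 0.997803i)·a = (-0.06305 + 0.9497i)
new amp(|1⟩) = (0.0662478 + 0.997803i)·b = (0.02031 + 0.3059i)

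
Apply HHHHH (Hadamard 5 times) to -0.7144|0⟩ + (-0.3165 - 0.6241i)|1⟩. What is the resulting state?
(-0.729 - 0.4413i)|0⟩ + (-0.2814 + 0.4413i)|1⟩

H² = I, so H^5 = H: a single Hadamard. With (a, b) = (-0.7144, (-0.3165 - 0.6241i)), H gives ((a + b)/√2, (a − b)/√2) = ((-0.729 - 0.4413i), (-0.2814 + 0.4413i)).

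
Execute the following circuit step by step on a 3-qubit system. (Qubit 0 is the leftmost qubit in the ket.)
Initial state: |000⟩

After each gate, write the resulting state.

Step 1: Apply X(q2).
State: |001⟩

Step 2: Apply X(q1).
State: |011⟩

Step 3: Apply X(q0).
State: |111⟩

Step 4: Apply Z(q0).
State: -|111⟩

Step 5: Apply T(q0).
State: (-1/√2 - (1/√2)i)|111⟩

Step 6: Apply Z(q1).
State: (1/√2 + (1/√2)i)|111⟩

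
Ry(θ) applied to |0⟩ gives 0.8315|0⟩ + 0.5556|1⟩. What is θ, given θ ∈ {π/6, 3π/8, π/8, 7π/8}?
3π/8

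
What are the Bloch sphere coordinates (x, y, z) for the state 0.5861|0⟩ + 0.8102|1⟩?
(0.9497, 0, -0.3129)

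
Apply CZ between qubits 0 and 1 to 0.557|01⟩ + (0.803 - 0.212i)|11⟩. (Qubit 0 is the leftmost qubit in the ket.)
0.557|01⟩ + (-0.803 + 0.212i)|11⟩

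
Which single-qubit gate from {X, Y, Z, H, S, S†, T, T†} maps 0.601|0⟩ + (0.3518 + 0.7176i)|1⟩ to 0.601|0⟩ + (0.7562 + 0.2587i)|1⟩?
T†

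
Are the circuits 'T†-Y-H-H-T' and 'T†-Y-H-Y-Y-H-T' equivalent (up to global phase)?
Yes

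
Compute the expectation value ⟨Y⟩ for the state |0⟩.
0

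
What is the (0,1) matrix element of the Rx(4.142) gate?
-0.8775i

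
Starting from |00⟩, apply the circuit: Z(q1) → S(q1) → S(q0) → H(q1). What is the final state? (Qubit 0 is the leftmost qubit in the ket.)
1/√2|00⟩ + 1/√2|01⟩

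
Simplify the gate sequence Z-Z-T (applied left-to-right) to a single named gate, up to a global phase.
T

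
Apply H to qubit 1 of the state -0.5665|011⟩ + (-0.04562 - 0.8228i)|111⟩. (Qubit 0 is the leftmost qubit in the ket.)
-0.4006|001⟩ + 0.4006|011⟩ + (-0.03226 - 0.5818i)|101⟩ + (0.03226 + 0.5818i)|111⟩

H on qubit 1 mixes each pair of kets that differ only in qubit 1: amplitudes (a, b) of (|…0…⟩, |…1…⟩) become ((a + b)/√2, (a − b)/√2). Kets absent from the input have amplitude 0.
(|001⟩, |011⟩): (a, b) = (0, -0.5665) → (-0.4006, 0.4006)
(|101⟩, |111⟩): (a, b) = (0, (-0.04562 - 0.8228i)) → ((-0.03226 - 0.5818i), (0.03226 + 0.5818i))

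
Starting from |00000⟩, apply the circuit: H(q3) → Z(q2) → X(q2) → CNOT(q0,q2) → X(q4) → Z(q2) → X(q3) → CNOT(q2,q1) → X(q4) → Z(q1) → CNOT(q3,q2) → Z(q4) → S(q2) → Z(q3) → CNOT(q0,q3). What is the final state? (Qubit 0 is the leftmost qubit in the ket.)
-1/√2|01010⟩ + (1/√2)i|01100⟩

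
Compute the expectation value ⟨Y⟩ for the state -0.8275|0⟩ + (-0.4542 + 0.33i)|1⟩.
-0.5462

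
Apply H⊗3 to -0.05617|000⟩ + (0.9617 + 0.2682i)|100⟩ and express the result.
(0.3202 + 0.09482i)|000⟩ + (0.3202 + 0.09482i)|001⟩ + (0.3202 + 0.09482i)|010⟩ + (0.3202 + 0.09482i)|011⟩ + (-0.3599 - 0.09482i)|100⟩ + (-0.3599 - 0.09482i)|101⟩ + (-0.3599 - 0.09482i)|110⟩ + (-0.3599 - 0.09482i)|111⟩

H⊗3 gives amp(|y⟩) = (1/2√2) Σ_x (−1)^(x·y) amp(|x⟩), where x·y is the number of positions in which both x and y have a 1.
|000⟩: (-0.05617 + (0.9617 + 0.2682i))/(2√2) = (0.3202 + 0.09482i)
|001⟩: (-0.05617 + (0.9617 + 0.2682i))/(2√2) = (0.3202 + 0.09482i)
|010⟩: (-0.05617 + (0.9617 + 0.2682i))/(2√2) = (0.3202 + 0.09482i)
|011⟩: (-0.05617 + (0.9617 + 0.2682i))/(2√2) = (0.3202 + 0.09482i)
|100⟩: (-0.05617 - (0.9617 + 0.2682i))/(2√2) = (-0.3599 - 0.09482i)
|101⟩: (-0.05617 - (0.9617 + 0.2682i))/(2√2) = (-0.3599 - 0.09482i)
|110⟩: (-0.05617 - (0.9617 + 0.2682i))/(2√2) = (-0.3599 - 0.09482i)
|111⟩: (-0.05617 - (0.9617 + 0.2682i))/(2√2) = (-0.3599 - 0.09482i)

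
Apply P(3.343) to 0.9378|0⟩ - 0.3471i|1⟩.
0.9378|0⟩ + (-0.06944 + 0.3401i)|1⟩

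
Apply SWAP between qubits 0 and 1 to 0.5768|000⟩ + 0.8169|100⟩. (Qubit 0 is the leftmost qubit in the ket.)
0.5768|000⟩ + 0.8169|010⟩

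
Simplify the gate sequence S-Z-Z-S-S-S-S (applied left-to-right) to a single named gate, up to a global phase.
S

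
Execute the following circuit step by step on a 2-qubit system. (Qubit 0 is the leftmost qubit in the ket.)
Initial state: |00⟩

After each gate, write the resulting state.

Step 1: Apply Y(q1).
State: i|01⟩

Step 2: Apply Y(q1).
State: |00⟩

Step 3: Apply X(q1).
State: |01⟩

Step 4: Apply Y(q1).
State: -i|00⟩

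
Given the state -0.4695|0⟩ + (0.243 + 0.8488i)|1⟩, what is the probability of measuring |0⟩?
0.2204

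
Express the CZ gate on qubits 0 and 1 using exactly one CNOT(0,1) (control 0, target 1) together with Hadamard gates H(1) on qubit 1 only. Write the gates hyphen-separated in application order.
H(1)-CNOT(0,1)-H(1)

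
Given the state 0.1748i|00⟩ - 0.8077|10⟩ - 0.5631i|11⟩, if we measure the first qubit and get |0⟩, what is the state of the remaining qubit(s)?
i|0⟩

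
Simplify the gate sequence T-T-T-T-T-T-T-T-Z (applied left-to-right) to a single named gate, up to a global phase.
Z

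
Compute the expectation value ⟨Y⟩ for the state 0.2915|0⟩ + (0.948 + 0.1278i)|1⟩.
0.07451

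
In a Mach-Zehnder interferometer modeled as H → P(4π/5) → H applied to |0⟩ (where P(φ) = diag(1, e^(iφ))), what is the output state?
(0.09549 + 0.2939i)|0⟩ + (0.9045 - 0.2939i)|1⟩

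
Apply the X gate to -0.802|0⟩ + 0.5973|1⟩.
0.5973|0⟩ - 0.802|1⟩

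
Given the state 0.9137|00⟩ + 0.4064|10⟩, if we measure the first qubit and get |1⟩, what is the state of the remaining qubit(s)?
|0⟩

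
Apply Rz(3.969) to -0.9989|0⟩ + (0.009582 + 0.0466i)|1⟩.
(0.4016 + 0.9146i)|0⟩ + (-0.04652 - 0.00996i)|1⟩

Rz(3.969) = [[e^(−iθ/2), 0], [0, e^(iθ/2)]] with e^(±iθ/2) = cos(θ/2) ± i·sin(θ/2); θ = 3.969, cos(θ/2) ≈ -0.402003, sin(θ/2) ≈ 0.915638.
With a = amp(|0⟩) = -0.9989 and b = amp(|1⟩) = (0.009582 + 0.0466i):
new amp(|0⟩) = (-0.402003 - 0.915638i)·a = (0.4016 + 0.9146i)
new amp(|1⟩) = (-0.402003 + 0.915638i)·b = (-0.04652 - 0.00996i)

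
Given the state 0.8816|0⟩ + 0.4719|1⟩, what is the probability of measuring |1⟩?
0.2227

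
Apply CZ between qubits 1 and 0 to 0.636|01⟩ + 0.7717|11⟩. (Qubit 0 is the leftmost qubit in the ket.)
0.636|01⟩ - 0.7717|11⟩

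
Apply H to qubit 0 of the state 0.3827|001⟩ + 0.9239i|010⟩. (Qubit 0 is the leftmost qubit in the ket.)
0.2706|001⟩ + 0.6533i|010⟩ + 0.2706|101⟩ + 0.6533i|110⟩

H on qubit 0 mixes each pair of kets that differ only in qubit 0: amplitudes (a, b) of (|…0…⟩, |…1…⟩) become ((a + b)/√2, (a − b)/√2). Kets absent from the input have amplitude 0.
(|001⟩, |101⟩): (a, b) = (0.3827, 0) → (0.2706, 0.2706)
(|010⟩, |110⟩): (a, b) = (0.9239i, 0) → (0.6533i, 0.6533i)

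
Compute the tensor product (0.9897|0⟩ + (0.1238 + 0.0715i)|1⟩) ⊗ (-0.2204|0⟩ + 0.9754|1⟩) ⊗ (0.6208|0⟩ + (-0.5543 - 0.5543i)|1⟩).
-0.1354|000⟩ + (0.1209 + 0.1209i)|001⟩ + 0.5993|010⟩ + (-0.5351 - 0.5351i)|011⟩ + (-0.01694 - 0.009783i)|100⟩ + (0.006389 + 0.02386i)|101⟩ + (0.07496 + 0.0433i)|110⟩ + (-0.02828 - 0.1056i)|111⟩

amp(|b₁b₂…⟩) = product of the factor amplitudes for bits b₁, b₂, …; only kets whose every factor amplitude is nonzero survive.
|000⟩: (0.9897)(-0.2204)(0.6208) = -0.1354
|001⟩: (0.9897)(-0.2204)(-0.5543 - 0.5543i) = (0.1209 + 0.1209i)
|010⟩: (0.9897)(0.9754)(0.6208) = 0.5993
|011⟩: (0.9897)(0.9754)(-0.5543 - 0.5543i) = (-0.5351 - 0.5351i)
|100⟩: (0.1238 + 0.0715i)(-0.2204)(0.6208) = (-0.01694 - 0.009783i)
|101⟩: (0.1238 + 0.0715i)(-0.2204)(-0.5543 - 0.5543i) = (0.006389 + 0.02386i)
|110⟩: (0.1238 + 0.0715i)(0.9754)(0.6208) = (0.07496 + 0.0433i)
|111⟩: (0.1238 + 0.0715i)(0.9754)(-0.5543 - 0.5543i) = (-0.02828 - 0.1056i)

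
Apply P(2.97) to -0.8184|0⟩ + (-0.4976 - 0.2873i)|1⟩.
-0.8184|0⟩ + (0.5393 + 0.1981i)|1⟩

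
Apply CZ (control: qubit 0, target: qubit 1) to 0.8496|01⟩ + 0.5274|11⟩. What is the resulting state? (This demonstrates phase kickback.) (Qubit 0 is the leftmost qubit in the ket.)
0.8496|01⟩ - 0.5274|11⟩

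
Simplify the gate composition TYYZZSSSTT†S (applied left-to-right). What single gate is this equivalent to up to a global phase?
T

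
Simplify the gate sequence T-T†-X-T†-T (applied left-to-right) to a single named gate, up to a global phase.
X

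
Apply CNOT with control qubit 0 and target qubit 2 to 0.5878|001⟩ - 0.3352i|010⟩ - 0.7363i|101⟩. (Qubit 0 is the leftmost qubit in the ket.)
0.5878|001⟩ - 0.3352i|010⟩ - 0.7363i|100⟩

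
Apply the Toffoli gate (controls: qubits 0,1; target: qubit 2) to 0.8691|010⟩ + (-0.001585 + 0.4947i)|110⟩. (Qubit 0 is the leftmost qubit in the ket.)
0.8691|010⟩ + (-0.001585 + 0.4947i)|111⟩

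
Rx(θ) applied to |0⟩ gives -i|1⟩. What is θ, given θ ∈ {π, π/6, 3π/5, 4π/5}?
π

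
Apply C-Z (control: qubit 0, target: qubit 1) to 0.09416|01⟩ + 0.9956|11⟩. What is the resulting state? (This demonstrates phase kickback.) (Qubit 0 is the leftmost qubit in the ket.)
0.09416|01⟩ - 0.9956|11⟩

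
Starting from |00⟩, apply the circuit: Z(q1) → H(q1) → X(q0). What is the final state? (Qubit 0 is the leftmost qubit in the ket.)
1/√2|10⟩ + 1/√2|11⟩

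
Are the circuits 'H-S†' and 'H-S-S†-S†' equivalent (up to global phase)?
Yes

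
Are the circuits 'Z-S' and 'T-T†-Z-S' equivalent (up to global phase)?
Yes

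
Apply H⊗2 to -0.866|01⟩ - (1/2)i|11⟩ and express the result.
(-0.433 - 0.25i)|00⟩ + (0.433 + 0.25i)|01⟩ + (-0.433 + 0.25i)|10⟩ + (0.433 - 0.25i)|11⟩

H⊗2 gives amp(|y⟩) = (1/2) Σ_x (−1)^(x·y) amp(|x⟩), where x·y is the number of positions in which both x and y have a 1.
|00⟩: (-0.866 - (1/2)i)/2 = (-0.433 - 0.25i)
|01⟩: (0.866 + (1/2)i)/2 = (0.433 + 0.25i)
|10⟩: (-0.866 + (1/2)i)/2 = (-0.433 + 0.25i)
|11⟩: (0.866 - (1/2)i)/2 = (0.433 - 0.25i)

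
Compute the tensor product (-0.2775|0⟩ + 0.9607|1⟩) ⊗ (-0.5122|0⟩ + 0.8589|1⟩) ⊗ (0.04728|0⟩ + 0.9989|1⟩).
0.00672|000⟩ + 0.142|001⟩ - 0.01127|010⟩ - 0.2381|011⟩ - 0.02327|100⟩ - 0.4915|101⟩ + 0.03901|110⟩ + 0.8242|111⟩

amp(|b₁b₂…⟩) = product of the factor amplitudes for bits b₁, b₂, …; only kets whose every factor amplitude is nonzero survive.
|000⟩: (-0.2775)(-0.5122)(0.04728) = 0.00672
|001⟩: (-0.2775)(-0.5122)(0.9989) = 0.142
|010⟩: (-0.2775)(0.8589)(0.04728) = -0.01127
|011⟩: (-0.2775)(0.8589)(0.9989) = -0.2381
|100⟩: (0.9607)(-0.5122)(0.04728) = -0.02327
|101⟩: (0.9607)(-0.5122)(0.9989) = -0.4915
|110⟩: (0.9607)(0.8589)(0.04728) = 0.03901
|111⟩: (0.9607)(0.8589)(0.9989) = 0.8242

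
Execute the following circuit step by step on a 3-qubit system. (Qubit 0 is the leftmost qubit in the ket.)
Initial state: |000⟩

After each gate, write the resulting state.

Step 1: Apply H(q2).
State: 1/√2|000⟩ + 1/√2|001⟩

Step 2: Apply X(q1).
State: 1/√2|010⟩ + 1/√2|011⟩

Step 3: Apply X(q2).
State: 1/√2|010⟩ + 1/√2|011⟩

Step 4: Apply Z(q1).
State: -1/√2|010⟩ - 1/√2|011⟩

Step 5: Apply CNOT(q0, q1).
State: -1/√2|010⟩ - 1/√2|011⟩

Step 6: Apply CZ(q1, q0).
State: -1/√2|010⟩ - 1/√2|011⟩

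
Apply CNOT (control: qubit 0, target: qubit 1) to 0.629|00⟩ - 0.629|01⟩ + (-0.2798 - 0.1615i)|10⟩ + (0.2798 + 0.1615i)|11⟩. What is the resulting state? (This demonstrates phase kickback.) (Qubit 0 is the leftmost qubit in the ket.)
0.629|00⟩ - 0.629|01⟩ + (0.2798 + 0.1615i)|10⟩ + (-0.2798 - 0.1615i)|11⟩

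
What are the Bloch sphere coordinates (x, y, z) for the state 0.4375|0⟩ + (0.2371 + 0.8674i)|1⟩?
(0.2075, 0.759, -0.6172)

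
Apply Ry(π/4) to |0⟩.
0.9239|0⟩ + 0.3827|1⟩

Ry(π/4) = [[cos(θ/2), −sin(θ/2)], [sin(θ/2), cos(θ/2)]]; θ = π/4, cos(θ/2) ≈ 0.92388, sin(θ/2) ≈ 0.382683.
With a = amp(|0⟩) = 1 and b = amp(|1⟩) = 0:
new amp(|0⟩) = (0.92388)·a + (-0.382683)·b = 0.9239
new amp(|1⟩) = (0.382683)·a + (0.92388)·b = 0.3827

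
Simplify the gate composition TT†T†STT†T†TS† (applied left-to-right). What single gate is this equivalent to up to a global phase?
T†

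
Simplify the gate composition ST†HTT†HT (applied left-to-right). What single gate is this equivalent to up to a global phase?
S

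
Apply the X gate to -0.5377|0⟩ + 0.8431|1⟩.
0.8431|0⟩ - 0.5377|1⟩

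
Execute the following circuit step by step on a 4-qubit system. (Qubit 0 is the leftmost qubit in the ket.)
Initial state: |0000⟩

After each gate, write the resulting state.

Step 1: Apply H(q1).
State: 1/√2|0000⟩ + 1/√2|0100⟩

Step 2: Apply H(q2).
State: 1/2|0000⟩ + 1/2|0010⟩ + 1/2|0100⟩ + 1/2|0110⟩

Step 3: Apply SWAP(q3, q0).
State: 1/2|0000⟩ + 1/2|0010⟩ + 1/2|0100⟩ + 1/2|0110⟩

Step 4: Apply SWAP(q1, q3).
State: 1/2|0000⟩ + 1/2|0001⟩ + 1/2|0010⟩ + 1/2|0011⟩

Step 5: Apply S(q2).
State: 1/2|0000⟩ + 1/2|0001⟩ + (1/2)i|0010⟩ + (1/2)i|0011⟩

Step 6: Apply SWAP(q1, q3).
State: 1/2|0000⟩ + (1/2)i|0010⟩ + 1/2|0100⟩ + (1/2)i|0110⟩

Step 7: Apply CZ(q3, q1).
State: 1/2|0000⟩ + (1/2)i|0010⟩ + 1/2|0100⟩ + (1/2)i|0110⟩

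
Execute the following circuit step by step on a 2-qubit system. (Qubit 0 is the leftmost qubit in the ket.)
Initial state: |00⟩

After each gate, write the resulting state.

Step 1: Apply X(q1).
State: |01⟩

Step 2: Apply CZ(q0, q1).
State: |01⟩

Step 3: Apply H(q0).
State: 1/√2|01⟩ + 1/√2|11⟩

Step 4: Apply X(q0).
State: 1/√2|01⟩ + 1/√2|11⟩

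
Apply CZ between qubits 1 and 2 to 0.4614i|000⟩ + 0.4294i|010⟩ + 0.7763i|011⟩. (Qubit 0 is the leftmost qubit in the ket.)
0.4614i|000⟩ + 0.4294i|010⟩ - 0.7763i|011⟩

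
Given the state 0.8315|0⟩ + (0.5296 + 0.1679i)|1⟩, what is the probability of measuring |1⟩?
0.3087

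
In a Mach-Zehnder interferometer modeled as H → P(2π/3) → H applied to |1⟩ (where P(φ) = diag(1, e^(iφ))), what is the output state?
(0.75 - 0.433i)|0⟩ + (0.25 + 0.433i)|1⟩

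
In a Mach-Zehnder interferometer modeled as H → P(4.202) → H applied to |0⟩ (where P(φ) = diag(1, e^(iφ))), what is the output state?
(0.2557 - 0.4363i)|0⟩ + (0.7443 + 0.4363i)|1⟩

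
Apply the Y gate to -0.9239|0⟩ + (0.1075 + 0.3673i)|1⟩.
(0.3673 - 0.1075i)|0⟩ - 0.9239i|1⟩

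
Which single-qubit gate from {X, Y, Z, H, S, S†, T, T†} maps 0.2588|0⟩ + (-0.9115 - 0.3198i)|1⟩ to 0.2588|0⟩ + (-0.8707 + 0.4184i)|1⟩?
T†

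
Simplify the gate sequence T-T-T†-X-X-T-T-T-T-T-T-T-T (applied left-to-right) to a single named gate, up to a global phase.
T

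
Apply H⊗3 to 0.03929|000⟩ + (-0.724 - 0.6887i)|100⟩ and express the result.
(-0.2421 - 0.2435i)|000⟩ + (-0.2421 - 0.2435i)|001⟩ + (-0.2421 - 0.2435i)|010⟩ + (-0.2421 - 0.2435i)|011⟩ + (0.2699 + 0.2435i)|100⟩ + (0.2699 + 0.2435i)|101⟩ + (0.2699 + 0.2435i)|110⟩ + (0.2699 + 0.2435i)|111⟩

H⊗3 gives amp(|y⟩) = (1/2√2) Σ_x (−1)^(x·y) amp(|x⟩), where x·y is the number of positions in which both x and y have a 1.
|000⟩: (0.03929 + (-0.724 - 0.6887i))/(2√2) = (-0.2421 - 0.2435i)
|001⟩: (0.03929 + (-0.724 - 0.6887i))/(2√2) = (-0.2421 - 0.2435i)
|010⟩: (0.03929 + (-0.724 - 0.6887i))/(2√2) = (-0.2421 - 0.2435i)
|011⟩: (0.03929 + (-0.724 - 0.6887i))/(2√2) = (-0.2421 - 0.2435i)
|100⟩: (0.03929 - (-0.724 - 0.6887i))/(2√2) = (0.2699 + 0.2435i)
|101⟩: (0.03929 - (-0.724 - 0.6887i))/(2√2) = (0.2699 + 0.2435i)
|110⟩: (0.03929 - (-0.724 - 0.6887i))/(2√2) = (0.2699 + 0.2435i)
|111⟩: (0.03929 - (-0.724 - 0.6887i))/(2√2) = (0.2699 + 0.2435i)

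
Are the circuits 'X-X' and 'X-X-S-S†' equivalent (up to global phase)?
Yes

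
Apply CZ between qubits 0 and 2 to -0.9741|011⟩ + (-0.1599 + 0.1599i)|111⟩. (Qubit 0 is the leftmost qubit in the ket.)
-0.9741|011⟩ + (0.1599 - 0.1599i)|111⟩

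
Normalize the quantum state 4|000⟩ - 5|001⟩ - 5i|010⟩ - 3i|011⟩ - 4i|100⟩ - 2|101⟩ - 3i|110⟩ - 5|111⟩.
0.3522|000⟩ - 0.4402|001⟩ - 0.4402i|010⟩ - 0.2641i|011⟩ - 0.3522i|100⟩ - 0.1761|101⟩ - 0.2641i|110⟩ - 0.4402|111⟩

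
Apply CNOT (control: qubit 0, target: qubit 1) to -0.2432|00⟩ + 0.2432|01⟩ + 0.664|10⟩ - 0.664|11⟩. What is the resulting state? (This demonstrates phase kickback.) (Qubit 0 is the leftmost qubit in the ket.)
-0.2432|00⟩ + 0.2432|01⟩ - 0.664|10⟩ + 0.664|11⟩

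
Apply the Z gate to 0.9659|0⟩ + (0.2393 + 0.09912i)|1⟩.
0.9659|0⟩ + (-0.2393 - 0.09912i)|1⟩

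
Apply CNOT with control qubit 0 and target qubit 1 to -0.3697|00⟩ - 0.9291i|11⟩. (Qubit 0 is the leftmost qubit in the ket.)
-0.3697|00⟩ - 0.9291i|10⟩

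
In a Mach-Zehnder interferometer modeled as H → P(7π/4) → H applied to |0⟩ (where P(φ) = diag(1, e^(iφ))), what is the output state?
(0.8536 - (1/√8)i)|0⟩ + (0.1464 + (1/√8)i)|1⟩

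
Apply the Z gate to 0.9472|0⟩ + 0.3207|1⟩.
0.9472|0⟩ - 0.3207|1⟩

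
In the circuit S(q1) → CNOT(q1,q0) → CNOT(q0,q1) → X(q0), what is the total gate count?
4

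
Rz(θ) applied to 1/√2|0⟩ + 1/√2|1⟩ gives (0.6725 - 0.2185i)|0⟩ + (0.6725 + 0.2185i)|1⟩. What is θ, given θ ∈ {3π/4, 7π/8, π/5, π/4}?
π/5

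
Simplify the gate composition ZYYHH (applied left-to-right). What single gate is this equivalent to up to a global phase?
Z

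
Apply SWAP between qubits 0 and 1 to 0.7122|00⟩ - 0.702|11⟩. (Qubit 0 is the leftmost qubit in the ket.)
0.7122|00⟩ - 0.702|11⟩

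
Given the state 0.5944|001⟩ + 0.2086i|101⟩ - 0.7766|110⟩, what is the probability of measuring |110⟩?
0.6031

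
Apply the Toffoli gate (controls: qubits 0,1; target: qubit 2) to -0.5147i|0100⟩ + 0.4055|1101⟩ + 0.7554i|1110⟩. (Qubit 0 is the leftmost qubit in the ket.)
-0.5147i|0100⟩ + 0.7554i|1100⟩ + 0.4055|1111⟩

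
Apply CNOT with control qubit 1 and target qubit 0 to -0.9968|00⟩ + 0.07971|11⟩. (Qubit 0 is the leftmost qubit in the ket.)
-0.9968|00⟩ + 0.07971|01⟩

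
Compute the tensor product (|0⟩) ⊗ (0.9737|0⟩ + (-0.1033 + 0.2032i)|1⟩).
0.9737|00⟩ + (-0.1033 + 0.2032i)|01⟩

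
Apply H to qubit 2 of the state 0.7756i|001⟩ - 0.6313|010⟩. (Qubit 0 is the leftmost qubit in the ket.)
0.5484i|000⟩ - 0.5484i|001⟩ - 0.4464|010⟩ - 0.4464|011⟩

H on qubit 2 mixes each pair of kets that differ only in qubit 2: amplitudes (a, b) of (|…0…⟩, |…1…⟩) become ((a + b)/√2, (a − b)/√2). Kets absent from the input have amplitude 0.
(|000⟩, |001⟩): (a, b) = (0, 0.7756i) → (0.5484i, -0.5484i)
(|010⟩, |011⟩): (a, b) = (-0.6313, 0) → (-0.4464, -0.4464)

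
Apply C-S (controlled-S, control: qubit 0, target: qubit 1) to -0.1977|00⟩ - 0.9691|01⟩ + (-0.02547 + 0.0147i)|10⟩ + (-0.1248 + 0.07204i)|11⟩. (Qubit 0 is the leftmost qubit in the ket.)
-0.1977|00⟩ - 0.9691|01⟩ + (-0.02547 + 0.0147i)|10⟩ + (-0.07204 - 0.1248i)|11⟩

C-S leaves the control-|0⟩ kets |00⟩, |01⟩ unchanged and applies S to qubit 1 on the control-|1⟩ pair (|10⟩, |11⟩).
S = [[1, 0], [0, i]].
With a = amp(|10⟩) = (-0.02547 + 0.0147i) and b = amp(|11⟩) = (-0.1248 + 0.07204i):
new amp(|10⟩) = (1)·a = (-0.02547 + 0.0147i)
new amp(|11⟩) = (i)·b = (-0.07204 - 0.1248i)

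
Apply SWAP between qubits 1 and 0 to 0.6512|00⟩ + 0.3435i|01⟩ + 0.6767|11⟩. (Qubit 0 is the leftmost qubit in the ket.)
0.6512|00⟩ + 0.3435i|10⟩ + 0.6767|11⟩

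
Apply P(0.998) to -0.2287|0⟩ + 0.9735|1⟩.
-0.2287|0⟩ + (0.5276 + 0.8181i)|1⟩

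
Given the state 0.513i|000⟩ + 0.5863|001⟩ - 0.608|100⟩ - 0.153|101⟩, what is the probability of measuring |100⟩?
0.3697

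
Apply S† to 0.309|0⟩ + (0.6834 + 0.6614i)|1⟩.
0.309|0⟩ + (0.6614 - 0.6834i)|1⟩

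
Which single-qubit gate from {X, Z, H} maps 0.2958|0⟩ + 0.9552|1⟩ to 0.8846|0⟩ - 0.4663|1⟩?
H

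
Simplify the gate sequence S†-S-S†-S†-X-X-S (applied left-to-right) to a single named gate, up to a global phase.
S†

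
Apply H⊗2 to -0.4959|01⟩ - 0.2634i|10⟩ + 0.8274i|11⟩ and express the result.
(-0.248 + 0.282i)|00⟩ + (0.248 - 0.5454i)|01⟩ + (-0.248 - 0.282i)|10⟩ + (0.248 + 0.5454i)|11⟩

H⊗2 gives amp(|y⟩) = (1/2) Σ_x (−1)^(x·y) amp(|x⟩), where x·y is the number of positions in which both x and y have a 1.
|00⟩: (-0.4959 - 0.2634i + 0.8274i)/2 = (-0.248 + 0.282i)
|01⟩: (0.4959 - 0.2634i - 0.8274i)/2 = (0.248 - 0.5454i)
|10⟩: (-0.4959 + 0.2634i - 0.8274i)/2 = (-0.248 - 0.282i)
|11⟩: (0.4959 + 0.2634i + 0.8274i)/2 = (0.248 + 0.5454i)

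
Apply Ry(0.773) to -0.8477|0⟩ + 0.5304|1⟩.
-0.9851|0⟩ + 0.1717|1⟩

Ry(0.773) = [[cos(θ/2), −sin(θ/2)], [sin(θ/2), cos(θ/2)]]; θ = 0.773, cos(θ/2) ≈ 0.926234, sin(θ/2) ≈ 0.376949.
With a = amp(|0⟩) = -0.8477 and b = amp(|1⟩) = 0.5304:
new amp(|0⟩) = (0.926234)·a + (-0.376949)·b = -0.9851
new amp(|1⟩) = (0.376949)·a + (0.926234)·b = 0.1717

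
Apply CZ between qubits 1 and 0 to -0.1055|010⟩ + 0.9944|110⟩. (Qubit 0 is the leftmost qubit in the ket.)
-0.1055|010⟩ - 0.9944|110⟩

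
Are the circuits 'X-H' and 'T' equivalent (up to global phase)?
No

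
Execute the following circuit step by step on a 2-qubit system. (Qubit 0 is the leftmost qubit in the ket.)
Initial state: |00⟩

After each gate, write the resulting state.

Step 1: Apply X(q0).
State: |10⟩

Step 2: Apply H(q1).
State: 1/√2|10⟩ + 1/√2|11⟩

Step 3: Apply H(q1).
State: |10⟩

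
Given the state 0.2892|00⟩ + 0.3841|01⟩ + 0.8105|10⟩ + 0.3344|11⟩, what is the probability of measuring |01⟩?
0.1475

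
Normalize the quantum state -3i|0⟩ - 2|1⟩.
-0.8321i|0⟩ - 0.5547|1⟩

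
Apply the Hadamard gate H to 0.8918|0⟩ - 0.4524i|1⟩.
(0.6306 - 0.3199i)|0⟩ + (0.6306 + 0.3199i)|1⟩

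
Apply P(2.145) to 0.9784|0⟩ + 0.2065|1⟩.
0.9784|0⟩ + (-0.1122 + 0.1734i)|1⟩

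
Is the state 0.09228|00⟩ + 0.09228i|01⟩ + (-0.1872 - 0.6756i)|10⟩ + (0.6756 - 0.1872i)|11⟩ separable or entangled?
Separable

Writing the state as a|00⟩ + b|01⟩ + c|10⟩ + d|11⟩, it is a product state iff ad − bc = 0.
Here (a, b, c, d) = (0.09228, 0.09228i, (-0.1872 - 0.6756i), (0.6756 - 0.1872i)): ad − bc = (0.09228)(0.6756 - 0.1872i) − (0.09228i)(-0.1872 - 0.6756i) = 0, so the state is separable.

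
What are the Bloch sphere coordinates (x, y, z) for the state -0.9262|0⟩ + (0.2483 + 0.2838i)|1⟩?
(-0.46, -0.5257, 0.7157)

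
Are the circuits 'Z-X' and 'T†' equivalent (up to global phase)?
No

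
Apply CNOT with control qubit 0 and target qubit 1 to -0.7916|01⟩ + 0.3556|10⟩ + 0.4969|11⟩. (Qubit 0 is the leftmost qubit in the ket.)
-0.7916|01⟩ + 0.4969|10⟩ + 0.3556|11⟩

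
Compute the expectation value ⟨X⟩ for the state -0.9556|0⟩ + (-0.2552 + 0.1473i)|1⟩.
0.4877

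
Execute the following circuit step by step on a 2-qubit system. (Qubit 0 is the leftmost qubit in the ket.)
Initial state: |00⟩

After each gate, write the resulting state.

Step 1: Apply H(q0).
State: 1/√2|00⟩ + 1/√2|10⟩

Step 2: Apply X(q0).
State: 1/√2|00⟩ + 1/√2|10⟩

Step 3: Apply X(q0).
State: 1/√2|00⟩ + 1/√2|10⟩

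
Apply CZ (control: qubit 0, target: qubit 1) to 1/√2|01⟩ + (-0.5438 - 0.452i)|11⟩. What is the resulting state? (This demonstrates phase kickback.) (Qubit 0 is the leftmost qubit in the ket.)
1/√2|01⟩ + (0.5438 + 0.452i)|11⟩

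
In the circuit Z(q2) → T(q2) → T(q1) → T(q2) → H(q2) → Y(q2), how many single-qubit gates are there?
6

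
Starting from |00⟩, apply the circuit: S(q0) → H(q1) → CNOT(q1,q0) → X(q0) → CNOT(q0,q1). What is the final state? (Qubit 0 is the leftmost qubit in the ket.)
1/√2|01⟩ + 1/√2|11⟩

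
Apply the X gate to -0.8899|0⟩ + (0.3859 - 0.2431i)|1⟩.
(0.3859 - 0.2431i)|0⟩ - 0.8899|1⟩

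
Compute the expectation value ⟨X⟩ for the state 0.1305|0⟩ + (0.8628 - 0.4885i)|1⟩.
0.2252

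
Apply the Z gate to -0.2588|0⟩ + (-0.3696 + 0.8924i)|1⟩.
-0.2588|0⟩ + (0.3696 - 0.8924i)|1⟩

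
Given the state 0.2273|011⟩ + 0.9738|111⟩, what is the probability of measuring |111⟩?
0.9483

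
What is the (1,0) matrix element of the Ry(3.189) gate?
0.9997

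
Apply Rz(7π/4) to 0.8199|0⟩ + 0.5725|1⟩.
(-0.7575 - 0.3138i)|0⟩ + (-0.5289 + 0.2191i)|1⟩

Rz(7π/4) = [[e^(−iθ/2), 0], [0, e^(iθ/2)]] with e^(±iθ/2) = cos(θ/2) ± i·sin(θ/2); θ = 7π/4, cos(θ/2) ≈ -0.92388, sin(θ/2) ≈ 0.382683.
With a = amp(|0⟩) = 0.8199 and b = amp(|1⟩) = 0.5725:
new amp(|0⟩) = (-0.92388 - 0.382683i)·a = (-0.7575 - 0.3138i)
new amp(|1⟩) = (-0.92388 + 0.382683i)·b = (-0.5289 + 0.2191i)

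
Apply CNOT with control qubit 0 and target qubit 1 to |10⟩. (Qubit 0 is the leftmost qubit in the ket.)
|11⟩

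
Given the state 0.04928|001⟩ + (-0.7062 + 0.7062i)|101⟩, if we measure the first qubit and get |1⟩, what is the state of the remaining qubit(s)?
(-1/√2 + (1/√2)i)|01⟩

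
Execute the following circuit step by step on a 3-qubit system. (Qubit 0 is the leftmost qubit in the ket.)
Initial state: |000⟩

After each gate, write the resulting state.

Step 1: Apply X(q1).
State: |010⟩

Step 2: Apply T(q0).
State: |010⟩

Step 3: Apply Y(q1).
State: -i|000⟩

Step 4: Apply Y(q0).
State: |100⟩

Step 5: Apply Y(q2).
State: i|101⟩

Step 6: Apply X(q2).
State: i|100⟩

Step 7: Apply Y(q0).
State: |000⟩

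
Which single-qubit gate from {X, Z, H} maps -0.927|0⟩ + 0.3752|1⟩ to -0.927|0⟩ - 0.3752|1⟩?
Z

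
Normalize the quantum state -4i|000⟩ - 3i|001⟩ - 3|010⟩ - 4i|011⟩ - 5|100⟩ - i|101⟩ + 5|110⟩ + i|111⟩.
-0.3961i|000⟩ - 0.297i|001⟩ - 0.297|010⟩ - 0.3961i|011⟩ - 0.4951|100⟩ - 0.09901i|101⟩ + 0.4951|110⟩ + 0.09901i|111⟩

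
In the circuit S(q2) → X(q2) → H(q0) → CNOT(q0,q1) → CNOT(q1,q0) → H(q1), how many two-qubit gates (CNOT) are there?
2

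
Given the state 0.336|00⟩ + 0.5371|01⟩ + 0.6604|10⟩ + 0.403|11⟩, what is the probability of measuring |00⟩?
0.1129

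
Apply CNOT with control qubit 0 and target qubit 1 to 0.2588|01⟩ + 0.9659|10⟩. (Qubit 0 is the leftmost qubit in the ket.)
0.2588|01⟩ + 0.9659|11⟩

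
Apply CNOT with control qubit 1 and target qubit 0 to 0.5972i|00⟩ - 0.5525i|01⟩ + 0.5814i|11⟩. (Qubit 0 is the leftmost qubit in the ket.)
0.5972i|00⟩ + 0.5814i|01⟩ - 0.5525i|11⟩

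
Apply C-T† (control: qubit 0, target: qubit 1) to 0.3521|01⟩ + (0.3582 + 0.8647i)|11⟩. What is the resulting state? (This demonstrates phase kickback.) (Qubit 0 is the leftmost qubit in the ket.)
0.3521|01⟩ + (0.8647 + 0.3581i)|11⟩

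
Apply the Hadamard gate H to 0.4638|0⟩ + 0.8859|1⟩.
0.9544|0⟩ - 0.2985|1⟩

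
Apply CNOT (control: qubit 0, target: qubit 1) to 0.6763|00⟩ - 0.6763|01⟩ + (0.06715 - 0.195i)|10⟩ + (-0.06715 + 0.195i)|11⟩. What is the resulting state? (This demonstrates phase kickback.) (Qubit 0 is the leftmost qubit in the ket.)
0.6763|00⟩ - 0.6763|01⟩ + (-0.06715 + 0.195i)|10⟩ + (0.06715 - 0.195i)|11⟩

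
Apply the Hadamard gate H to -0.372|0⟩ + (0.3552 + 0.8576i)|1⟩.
(-0.01188 + 0.6064i)|0⟩ + (-0.5142 - 0.6064i)|1⟩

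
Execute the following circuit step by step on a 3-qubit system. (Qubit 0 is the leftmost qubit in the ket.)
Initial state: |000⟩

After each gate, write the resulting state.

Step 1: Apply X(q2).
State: |001⟩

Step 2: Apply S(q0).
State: |001⟩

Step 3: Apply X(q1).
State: |011⟩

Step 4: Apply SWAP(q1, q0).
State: |101⟩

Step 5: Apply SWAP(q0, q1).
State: |011⟩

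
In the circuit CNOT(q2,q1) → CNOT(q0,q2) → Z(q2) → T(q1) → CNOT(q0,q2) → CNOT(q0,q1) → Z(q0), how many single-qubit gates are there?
3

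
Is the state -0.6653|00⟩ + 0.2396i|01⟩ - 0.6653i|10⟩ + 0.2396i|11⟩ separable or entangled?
Entangled

Writing the state as a|00⟩ + b|01⟩ + c|10⟩ + d|11⟩, it is a product state iff ad − bc = 0.
Here (a, b, c, d) = (-0.6653, 0.2396i, -0.6653i, 0.2396i): ad − bc = (-0.6653)(0.2396i) − (0.2396i)(-0.6653i) = (-0.1594 - 0.1594i) ≠ 0, so the state is entangled.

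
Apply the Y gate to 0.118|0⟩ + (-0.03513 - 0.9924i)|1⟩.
(-0.9924 + 0.03513i)|0⟩ + 0.118i|1⟩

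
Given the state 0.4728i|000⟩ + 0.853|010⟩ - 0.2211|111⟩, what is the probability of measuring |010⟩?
0.7276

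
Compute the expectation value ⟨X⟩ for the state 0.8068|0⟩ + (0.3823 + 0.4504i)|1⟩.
0.6169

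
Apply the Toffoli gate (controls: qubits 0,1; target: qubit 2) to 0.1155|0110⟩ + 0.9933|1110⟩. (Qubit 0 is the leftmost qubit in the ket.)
0.1155|0110⟩ + 0.9933|1100⟩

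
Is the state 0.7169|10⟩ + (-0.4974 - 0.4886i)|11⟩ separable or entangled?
Separable

Writing the state as a|00⟩ + b|01⟩ + c|10⟩ + d|11⟩, it is a product state iff ad − bc = 0.
Here (a, b, c, d) = (0, 0, 0.7169, (-0.4974 - 0.4886i)): ad − bc = (0)(-0.4974 - 0.4886i) − (0)(0.7169) = 0, so the state is separable.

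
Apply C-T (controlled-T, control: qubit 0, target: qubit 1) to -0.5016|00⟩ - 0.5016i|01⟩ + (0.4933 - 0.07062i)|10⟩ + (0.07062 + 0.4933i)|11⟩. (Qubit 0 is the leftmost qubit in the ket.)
-0.5016|00⟩ - 0.5016i|01⟩ + (0.4933 - 0.07062i)|10⟩ + (-0.2989 + 0.3988i)|11⟩

C-T leaves the control-|0⟩ kets |00⟩, |01⟩ unchanged and applies T to qubit 1 on the control-|1⟩ pair (|10⟩, |11⟩).
T = [[1, 0], [0, (1/√2 + (1/√2)i)]].
With a = amp(|10⟩) = (0.4933 - 0.07062i) and b = amp(|11⟩) = (0.07062 + 0.4933i):
new amp(|10⟩) = (1)·a = (0.4933 - 0.07062i)
new amp(|11⟩) = (1/√2 + (1/√2)i)·b = (-0.2989 + 0.3988i)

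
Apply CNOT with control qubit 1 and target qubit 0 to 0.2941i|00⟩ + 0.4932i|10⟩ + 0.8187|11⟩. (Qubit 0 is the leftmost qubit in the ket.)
0.2941i|00⟩ + 0.8187|01⟩ + 0.4932i|10⟩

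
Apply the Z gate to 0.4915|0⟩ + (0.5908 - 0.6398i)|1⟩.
0.4915|0⟩ + (-0.5908 + 0.6398i)|1⟩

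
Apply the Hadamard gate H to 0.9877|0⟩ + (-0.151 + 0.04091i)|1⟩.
(0.5916 + 0.02893i)|0⟩ + (0.8052 - 0.02893i)|1⟩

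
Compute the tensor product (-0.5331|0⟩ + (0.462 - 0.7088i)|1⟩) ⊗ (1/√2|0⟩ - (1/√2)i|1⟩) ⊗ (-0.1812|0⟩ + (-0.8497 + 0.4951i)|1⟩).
0.0683|000⟩ + (0.3203 - 0.1866i)|001⟩ - 0.0683i|010⟩ + (-0.1866 - 0.3203i)|011⟩ + (-0.0592 + 0.09082i)|100⟩ + (-0.02944 + 0.5876i)|101⟩ + (0.09082 + 0.0592i)|110⟩ + (0.5876 + 0.02944i)|111⟩

amp(|b₁b₂…⟩) = product of the factor amplitudes for bits b₁, b₂, …; only kets whose every factor amplitude is nonzero survive.
|000⟩: (-0.5331)(1/√2)(-0.1812) = 0.0683
|001⟩: (-0.5331)(1/√2)(-0.8497 + 0.4951i) = (0.3203 - 0.1866i)
|010⟩: (-0.5331)(-(1/√2)i)(-0.1812) = -0.0683i
|011⟩: (-0.5331)(-(1/√2)i)(-0.8497 + 0.4951i) = (-0.1866 - 0.3203i)
|100⟩: (0.462 - 0.7088i)(1/√2)(-0.1812) = (-0.0592 + 0.09082i)
|101⟩: (0.462 - 0.7088i)(1/√2)(-0.8497 + 0.4951i) = (-0.02944 + 0.5876i)
|110⟩: (0.462 - 0.7088i)(-(1/√2)i)(-0.1812) = (0.09082 + 0.0592i)
|111⟩: (0.462 - 0.7088i)(-(1/√2)i)(-0.8497 + 0.4951i) = (0.5876 + 0.02944i)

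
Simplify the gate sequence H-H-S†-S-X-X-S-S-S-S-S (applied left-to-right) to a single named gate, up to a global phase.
S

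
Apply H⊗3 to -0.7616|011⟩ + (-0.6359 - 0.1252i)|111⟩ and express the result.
(-0.4941 - 0.04426i)|000⟩ + (0.4941 + 0.04426i)|001⟩ + (0.4941 + 0.04426i)|010⟩ + (-0.4941 - 0.04426i)|011⟩ + (-0.04444 + 0.04426i)|100⟩ + (0.04444 - 0.04426i)|101⟩ + (0.04444 - 0.04426i)|110⟩ + (-0.04444 + 0.04426i)|111⟩

H⊗3 gives amp(|y⟩) = (1/2√2) Σ_x (−1)^(x·y) amp(|x⟩), where x·y is the number of positions in which both x and y have a 1.
|000⟩: (-0.7616 + (-0.6359 - 0.1252i))/(2√2) = (-0.4941 - 0.04426i)
|001⟩: (0.7616 - (-0.6359 - 0.1252i))/(2√2) = (0.4941 + 0.04426i)
|010⟩: (0.7616 - (-0.6359 - 0.1252i))/(2√2) = (0.4941 + 0.04426i)
|011⟩: (-0.7616 + (-0.6359 - 0.1252i))/(2√2) = (-0.4941 - 0.04426i)
|100⟩: (-0.7616 - (-0.6359 - 0.1252i))/(2√2) = (-0.04444 + 0.04426i)
|101⟩: (0.7616 + (-0.6359 - 0.1252i))/(2√2) = (0.04444 - 0.04426i)
|110⟩: (0.7616 + (-0.6359 - 0.1252i))/(2√2) = (0.04444 - 0.04426i)
|111⟩: (-0.7616 - (-0.6359 - 0.1252i))/(2√2) = (-0.04444 + 0.04426i)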